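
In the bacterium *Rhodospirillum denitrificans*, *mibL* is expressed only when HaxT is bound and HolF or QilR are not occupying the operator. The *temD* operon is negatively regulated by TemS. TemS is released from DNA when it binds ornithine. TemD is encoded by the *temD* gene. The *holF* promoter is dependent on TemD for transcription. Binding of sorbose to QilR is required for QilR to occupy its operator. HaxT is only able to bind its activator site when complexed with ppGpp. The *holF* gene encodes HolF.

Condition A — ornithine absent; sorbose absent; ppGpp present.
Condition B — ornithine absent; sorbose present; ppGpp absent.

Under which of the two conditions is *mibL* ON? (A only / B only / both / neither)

Condition A:
Ornithine is absent, so TemS is active.
With repressor TemS bound, *temD* is not transcribed.
So TemD is not produced.
Required activator TemD is absent, so *holF* is not transcribed.
So HolF is not produced.
Sorbose is absent, so QilR is inactive.
ppGpp is present, so HaxT is active.
No repressor is bound and HaxT is active, so *mibL* is transcribed.
→ *mibL* is ON in A.
Condition B:
Ornithine is absent, so TemS is active.
With repressor TemS bound, *temD* is not transcribed.
So TemD is not produced.
Required activator TemD is absent, so *holF* is not transcribed.
So HolF is not produced.
Sorbose is present, so QilR is active.
ppGpp is absent, so HaxT is inactive.
With repressor QilR bound, *mibL* is not transcribed.
→ *mibL* is OFF in B.

A only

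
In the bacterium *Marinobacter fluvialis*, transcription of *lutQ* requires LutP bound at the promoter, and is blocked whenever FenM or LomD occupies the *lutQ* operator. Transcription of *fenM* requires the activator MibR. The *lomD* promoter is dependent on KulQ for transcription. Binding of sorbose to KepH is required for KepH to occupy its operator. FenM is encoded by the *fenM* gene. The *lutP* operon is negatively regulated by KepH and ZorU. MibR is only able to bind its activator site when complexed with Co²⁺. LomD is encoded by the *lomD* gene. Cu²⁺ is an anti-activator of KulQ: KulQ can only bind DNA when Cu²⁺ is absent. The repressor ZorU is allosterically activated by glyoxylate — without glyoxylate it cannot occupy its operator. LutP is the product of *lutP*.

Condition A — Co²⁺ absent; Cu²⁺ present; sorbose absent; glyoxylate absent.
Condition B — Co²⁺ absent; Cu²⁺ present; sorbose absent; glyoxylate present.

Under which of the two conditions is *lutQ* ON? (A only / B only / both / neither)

A only

Condition A:
Co²⁺ is absent, so MibR is inactive.
Required activator MibR is absent, so *fenM* is not transcribed.
So FenM is not produced.
Cu²⁺ is present, so KulQ is inactive.
Required activator KulQ is absent, so *lomD* is not transcribed.
So LomD is not produced.
Sorbose is absent, so KepH is inactive.
Glyoxylate is absent, so ZorU is inactive.
With no repressor bound, *lutP* is transcribed.
So LutP is produced and active.
No repressor is bound and LutP is active, so *lutQ* is transcribed.
→ *lutQ* is ON in A.
Condition B:
Co²⁺ is absent, so MibR is inactive.
Required activator MibR is absent, so *fenM* is not transcribed.
So FenM is not produced.
Cu²⁺ is present, so KulQ is inactive.
Required activator KulQ is absent, so *lomD* is not transcribed.
So LomD is not produced.
Sorbose is absent, so KepH is inactive.
Glyoxylate is present, so ZorU is active.
With repressor ZorU bound, *lutP* is not transcribed.
So LutP is not produced.
Required activator LutP is absent, so *lutQ* is not transcribed.
→ *lutQ* is OFF in B.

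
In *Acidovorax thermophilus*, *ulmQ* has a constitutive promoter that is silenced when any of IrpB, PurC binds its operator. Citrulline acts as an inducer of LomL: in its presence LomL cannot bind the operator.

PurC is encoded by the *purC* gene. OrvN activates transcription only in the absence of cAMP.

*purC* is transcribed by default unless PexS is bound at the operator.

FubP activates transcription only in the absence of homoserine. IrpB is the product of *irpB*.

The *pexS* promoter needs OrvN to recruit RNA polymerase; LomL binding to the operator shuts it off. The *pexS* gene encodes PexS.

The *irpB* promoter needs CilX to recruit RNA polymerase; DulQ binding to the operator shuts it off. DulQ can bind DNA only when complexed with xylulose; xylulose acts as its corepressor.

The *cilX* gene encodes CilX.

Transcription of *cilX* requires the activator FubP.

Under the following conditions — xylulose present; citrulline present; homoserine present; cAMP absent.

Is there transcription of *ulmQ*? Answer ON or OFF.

ON

Xylulose is present, so DulQ is active.
Homoserine is present, so FubP is inactive.
Required activator FubP is absent, so *cilX* is not transcribed.
So CilX is not produced.
With repressor DulQ bound, *irpB* is not transcribed.
So IrpB is not produced.
Citrulline is present, so LomL is inactive.
cAMP is absent, so OrvN is active.
No repressor is bound and OrvN is active, so *pexS* is transcribed.
So PexS is produced and active.
With repressor PexS bound, *purC* is not transcribed.
So PurC is not produced.
With no repressor bound, *ulmQ* is transcribed.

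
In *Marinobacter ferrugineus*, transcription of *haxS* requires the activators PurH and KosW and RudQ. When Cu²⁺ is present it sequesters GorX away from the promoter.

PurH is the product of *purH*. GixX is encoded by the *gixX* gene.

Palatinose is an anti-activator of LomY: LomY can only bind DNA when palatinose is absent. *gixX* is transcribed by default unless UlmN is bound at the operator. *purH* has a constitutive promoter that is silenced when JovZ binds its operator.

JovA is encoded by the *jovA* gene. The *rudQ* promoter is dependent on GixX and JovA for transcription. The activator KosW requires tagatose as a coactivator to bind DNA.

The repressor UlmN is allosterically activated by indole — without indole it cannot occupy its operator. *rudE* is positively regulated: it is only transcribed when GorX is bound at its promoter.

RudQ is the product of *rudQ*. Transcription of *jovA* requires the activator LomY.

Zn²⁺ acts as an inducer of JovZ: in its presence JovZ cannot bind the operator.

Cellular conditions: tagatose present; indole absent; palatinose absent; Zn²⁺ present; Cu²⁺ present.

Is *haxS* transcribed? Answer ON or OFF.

Zn²⁺ is present, so JovZ is inactive.
With no repressor bound, *purH* is transcribed.
So PurH is produced and active.
Tagatose is present, so KosW is active.
Indole is absent, so UlmN is inactive.
With no repressor bound, *gixX* is transcribed.
So GixX is produced and active.
Palatinose is absent, so LomY is active.
No repressor is bound and LomY is active, so *jovA* is transcribed.
So JovA is produced and active.
No repressor is bound and GixX and JovA are active, so *rudQ* is transcribed.
So RudQ is produced and active.
No repressor is bound and PurH and KosW and RudQ are active, so *haxS* is transcribed.

ON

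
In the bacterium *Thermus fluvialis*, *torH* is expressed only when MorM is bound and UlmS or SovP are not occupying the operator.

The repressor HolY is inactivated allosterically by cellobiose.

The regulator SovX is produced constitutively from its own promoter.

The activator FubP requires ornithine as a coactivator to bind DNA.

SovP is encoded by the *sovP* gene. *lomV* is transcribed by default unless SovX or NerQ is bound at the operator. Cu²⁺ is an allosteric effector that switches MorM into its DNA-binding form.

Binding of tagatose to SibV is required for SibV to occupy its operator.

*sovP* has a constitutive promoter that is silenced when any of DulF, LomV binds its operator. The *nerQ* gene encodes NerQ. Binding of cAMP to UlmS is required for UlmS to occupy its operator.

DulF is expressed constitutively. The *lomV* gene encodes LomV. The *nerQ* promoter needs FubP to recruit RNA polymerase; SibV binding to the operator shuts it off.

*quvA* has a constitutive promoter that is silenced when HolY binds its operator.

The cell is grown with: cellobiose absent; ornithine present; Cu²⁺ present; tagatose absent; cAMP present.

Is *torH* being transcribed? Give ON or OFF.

cAMP is present, so UlmS is active.
DulF is produced constitutively and is active.
SovX is produced constitutively and is active.
Ornithine is present, so FubP is active.
Tagatose is absent, so SibV is inactive.
No repressor is bound and FubP is active, so *nerQ* is transcribed.
So NerQ is produced and active.
With repressor SovX bound, *lomV* is not transcribed.
So LomV is not produced.
With repressor DulF bound, *sovP* is not transcribed.
So SovP is not produced.
Cu²⁺ is present, so MorM is active.
With repressor UlmS bound, *torH* is not transcribed.

OFF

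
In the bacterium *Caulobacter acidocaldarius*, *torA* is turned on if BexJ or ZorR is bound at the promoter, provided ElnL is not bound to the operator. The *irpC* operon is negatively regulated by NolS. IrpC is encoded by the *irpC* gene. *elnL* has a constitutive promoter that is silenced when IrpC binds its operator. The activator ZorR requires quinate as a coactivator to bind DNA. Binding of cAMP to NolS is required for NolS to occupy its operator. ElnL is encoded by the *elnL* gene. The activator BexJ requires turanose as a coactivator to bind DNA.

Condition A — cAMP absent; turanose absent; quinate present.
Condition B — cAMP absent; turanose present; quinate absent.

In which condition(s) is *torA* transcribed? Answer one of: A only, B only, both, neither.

Condition A:
cAMP is absent, so NolS is inactive.
With no repressor bound, *irpC* is transcribed.
So IrpC is produced and active.
With repressor IrpC bound, *elnL* is not transcribed.
So ElnL is not produced.
Turanose is absent, so BexJ is inactive.
Quinate is present, so ZorR is active.
Activator ZorR is present, so *torA* is transcribed.
→ *torA* is ON in A.
Condition B:
cAMP is absent, so NolS is inactive.
With no repressor bound, *irpC* is transcribed.
So IrpC is produced and active.
With repressor IrpC bound, *elnL* is not transcribed.
So ElnL is not produced.
Turanose is present, so BexJ is active.
Quinate is absent, so ZorR is inactive.
Activator BexJ is present, so *torA* is transcribed.
→ *torA* is ON in B.

both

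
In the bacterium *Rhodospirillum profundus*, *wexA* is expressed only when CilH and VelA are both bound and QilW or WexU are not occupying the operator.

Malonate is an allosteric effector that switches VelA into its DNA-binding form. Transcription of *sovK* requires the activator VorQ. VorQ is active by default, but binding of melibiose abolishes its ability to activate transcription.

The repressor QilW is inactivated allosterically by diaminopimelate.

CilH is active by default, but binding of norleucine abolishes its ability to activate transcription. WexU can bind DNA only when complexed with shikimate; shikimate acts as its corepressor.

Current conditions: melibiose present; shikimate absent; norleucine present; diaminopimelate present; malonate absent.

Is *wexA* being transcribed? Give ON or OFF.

OFF

Norleucine is present, so CilH is inactive.
Malonate is absent, so VelA is inactive.
Diaminopimelate is present, so QilW is inactive.
Shikimate is absent, so WexU is inactive.
Required activator CilH is absent, so *wexA* is not transcribed.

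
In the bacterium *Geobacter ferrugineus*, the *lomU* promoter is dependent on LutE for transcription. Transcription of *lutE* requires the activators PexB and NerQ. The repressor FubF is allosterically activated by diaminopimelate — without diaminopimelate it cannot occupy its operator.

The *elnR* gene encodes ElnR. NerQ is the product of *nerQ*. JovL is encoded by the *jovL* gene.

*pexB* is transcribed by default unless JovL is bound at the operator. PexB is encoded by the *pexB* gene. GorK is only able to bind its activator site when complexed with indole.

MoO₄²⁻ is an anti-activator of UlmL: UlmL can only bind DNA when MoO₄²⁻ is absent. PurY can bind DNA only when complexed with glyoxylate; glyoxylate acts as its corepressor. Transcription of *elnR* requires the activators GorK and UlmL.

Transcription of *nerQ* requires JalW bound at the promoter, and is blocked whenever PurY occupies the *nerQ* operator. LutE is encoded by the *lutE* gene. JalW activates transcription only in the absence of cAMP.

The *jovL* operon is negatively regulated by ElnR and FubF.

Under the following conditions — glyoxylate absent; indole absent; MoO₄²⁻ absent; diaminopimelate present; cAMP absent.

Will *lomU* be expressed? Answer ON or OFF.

ON

Indole is absent, so GorK is inactive.
MoO₄²⁻ is absent, so UlmL is active.
Required activator GorK is absent, so *elnR* is not transcribed.
So ElnR is not produced.
Diaminopimelate is present, so FubF is active.
With repressor FubF bound, *jovL* is not transcribed.
So JovL is not produced.
With no repressor bound, *pexB* is transcribed.
So PexB is produced and active.
Glyoxylate is absent, so PurY is inactive.
cAMP is absent, so JalW is active.
No repressor is bound and JalW is active, so *nerQ* is transcribed.
So NerQ is produced and active.
No repressor is bound and PexB and NerQ are active, so *lutE* is transcribed.
So LutE is produced and active.
No repressor is bound and LutE is active, so *lomU* is transcribed.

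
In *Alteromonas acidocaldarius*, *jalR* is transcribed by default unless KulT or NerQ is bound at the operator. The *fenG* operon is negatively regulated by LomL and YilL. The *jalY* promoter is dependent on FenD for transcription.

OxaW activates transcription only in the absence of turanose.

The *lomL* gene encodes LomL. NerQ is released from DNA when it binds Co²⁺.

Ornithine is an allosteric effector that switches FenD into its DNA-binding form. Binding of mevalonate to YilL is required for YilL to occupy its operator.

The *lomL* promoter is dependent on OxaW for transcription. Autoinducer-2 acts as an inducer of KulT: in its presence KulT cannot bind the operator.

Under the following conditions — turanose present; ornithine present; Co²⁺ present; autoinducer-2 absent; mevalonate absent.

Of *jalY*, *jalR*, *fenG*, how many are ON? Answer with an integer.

Ornithine is present, so FenD is active.
No repressor is bound and FenD is active, so *jalY* is transcribed.
→ *jalY* is ON.
Autoinducer-2 is absent, so KulT is active.
Co²⁺ is present, so NerQ is inactive.
With repressor KulT bound, *jalR* is not transcribed.
→ *jalR* is OFF.
Turanose is present, so OxaW is inactive.
Required activator OxaW is absent, so *lomL* is not transcribed.
So LomL is not produced.
Mevalonate is absent, so YilL is inactive.
With no repressor bound, *fenG* is transcribed.
→ *fenG* is ON.
2 of the 3 genes are transcribed.

2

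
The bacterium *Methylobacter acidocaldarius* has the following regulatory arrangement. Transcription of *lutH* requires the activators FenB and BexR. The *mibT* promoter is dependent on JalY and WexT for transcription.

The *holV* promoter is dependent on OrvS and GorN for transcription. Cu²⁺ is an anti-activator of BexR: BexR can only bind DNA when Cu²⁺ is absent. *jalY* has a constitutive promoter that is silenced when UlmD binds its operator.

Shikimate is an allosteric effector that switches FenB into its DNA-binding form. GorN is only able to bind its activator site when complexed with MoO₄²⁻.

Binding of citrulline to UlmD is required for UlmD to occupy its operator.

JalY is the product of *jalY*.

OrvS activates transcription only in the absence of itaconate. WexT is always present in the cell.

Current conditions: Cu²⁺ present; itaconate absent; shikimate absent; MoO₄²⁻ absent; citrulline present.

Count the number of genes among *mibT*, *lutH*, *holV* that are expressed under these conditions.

0

Citrulline is present, so UlmD is active.
With repressor UlmD bound, *jalY* is not transcribed.
So JalY is not produced.
WexT is produced constitutively and is active.
Required activator JalY is absent, so *mibT* is not transcribed.
→ *mibT* is OFF.
Shikimate is absent, so FenB is inactive.
Cu²⁺ is present, so BexR is inactive.
Required activator FenB is absent, so *lutH* is not transcribed.
→ *lutH* is OFF.
Itaconate is absent, so OrvS is active.
MoO₄²⁻ is absent, so GorN is inactive.
Required activator GorN is absent, so *holV* is not transcribed.
→ *holV* is OFF.
0 of the 3 genes are transcribed.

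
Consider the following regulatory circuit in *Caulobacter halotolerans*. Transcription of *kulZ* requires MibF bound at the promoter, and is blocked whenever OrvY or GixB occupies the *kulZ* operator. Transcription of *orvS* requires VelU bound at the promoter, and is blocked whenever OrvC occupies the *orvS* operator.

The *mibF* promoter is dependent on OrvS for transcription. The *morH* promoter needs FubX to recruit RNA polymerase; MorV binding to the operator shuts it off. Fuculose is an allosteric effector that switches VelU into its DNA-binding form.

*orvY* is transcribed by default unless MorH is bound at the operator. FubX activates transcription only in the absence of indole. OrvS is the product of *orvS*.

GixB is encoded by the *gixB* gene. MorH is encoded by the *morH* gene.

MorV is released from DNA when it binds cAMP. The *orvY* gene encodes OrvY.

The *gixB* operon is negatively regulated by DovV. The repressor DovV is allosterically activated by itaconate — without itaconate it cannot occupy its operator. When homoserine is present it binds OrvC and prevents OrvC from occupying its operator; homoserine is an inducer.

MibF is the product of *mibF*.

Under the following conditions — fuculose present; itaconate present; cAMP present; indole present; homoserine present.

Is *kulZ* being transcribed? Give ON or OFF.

cAMP is present, so MorV is inactive.
Indole is present, so FubX is inactive.
Required activator FubX is absent, so *morH* is not transcribed.
So MorH is not produced.
With no repressor bound, *orvY* is transcribed.
So OrvY is produced and active.
Itaconate is present, so DovV is active.
With repressor DovV bound, *gixB* is not transcribed.
So GixB is not produced.
Homoserine is present, so OrvC is inactive.
Fuculose is present, so VelU is active.
No repressor is bound and VelU is active, so *orvS* is transcribed.
So OrvS is produced and active.
No repressor is bound and OrvS is active, so *mibF* is transcribed.
So MibF is produced and active.
With repressor OrvY bound, *kulZ* is not transcribed.

OFF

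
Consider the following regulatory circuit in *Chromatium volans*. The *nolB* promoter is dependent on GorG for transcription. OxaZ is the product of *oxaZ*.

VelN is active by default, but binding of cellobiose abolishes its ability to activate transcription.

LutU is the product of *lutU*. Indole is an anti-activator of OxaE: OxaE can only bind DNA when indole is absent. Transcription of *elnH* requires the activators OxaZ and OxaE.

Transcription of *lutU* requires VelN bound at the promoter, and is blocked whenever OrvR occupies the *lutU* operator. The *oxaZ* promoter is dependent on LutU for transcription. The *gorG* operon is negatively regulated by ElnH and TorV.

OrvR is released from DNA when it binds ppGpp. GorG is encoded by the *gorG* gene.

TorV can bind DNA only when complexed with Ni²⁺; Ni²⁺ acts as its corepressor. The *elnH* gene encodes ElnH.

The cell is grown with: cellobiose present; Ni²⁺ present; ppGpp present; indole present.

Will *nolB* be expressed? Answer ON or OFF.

Cellobiose is present, so VelN is inactive.
ppGpp is present, so OrvR is inactive.
Required activator VelN is absent, so *lutU* is not transcribed.
So LutU is not produced.
Required activator LutU is absent, so *oxaZ* is not transcribed.
So OxaZ is not produced.
Indole is present, so OxaE is inactive.
Required activator OxaZ is absent, so *elnH* is not transcribed.
So ElnH is not produced.
Ni²⁺ is present, so TorV is active.
With repressor TorV bound, *gorG* is not transcribed.
So GorG is not produced.
Required activator GorG is absent, so *nolB* is not transcribed.

OFF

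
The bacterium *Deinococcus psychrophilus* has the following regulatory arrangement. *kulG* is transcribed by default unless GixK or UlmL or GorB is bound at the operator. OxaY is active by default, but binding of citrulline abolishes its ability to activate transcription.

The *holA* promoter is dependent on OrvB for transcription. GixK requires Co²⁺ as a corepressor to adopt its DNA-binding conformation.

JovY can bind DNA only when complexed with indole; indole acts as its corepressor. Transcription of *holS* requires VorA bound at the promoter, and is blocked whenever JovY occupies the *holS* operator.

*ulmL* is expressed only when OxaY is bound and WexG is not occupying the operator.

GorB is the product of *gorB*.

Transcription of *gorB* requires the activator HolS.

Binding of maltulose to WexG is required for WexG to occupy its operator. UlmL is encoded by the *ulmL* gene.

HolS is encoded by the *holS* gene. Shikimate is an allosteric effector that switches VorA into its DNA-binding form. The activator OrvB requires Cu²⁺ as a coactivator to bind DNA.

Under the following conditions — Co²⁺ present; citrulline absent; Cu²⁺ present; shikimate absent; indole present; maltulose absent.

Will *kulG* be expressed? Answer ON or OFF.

OFF

Co²⁺ is present, so GixK is active.
Maltulose is absent, so WexG is inactive.
Citrulline is absent, so OxaY is active.
No repressor is bound and OxaY is active, so *ulmL* is transcribed.
So UlmL is produced and active.
Indole is present, so JovY is active.
Shikimate is absent, so VorA is inactive.
With repressor JovY bound, *holS* is not transcribed.
So HolS is not produced.
Required activator HolS is absent, so *gorB* is not transcribed.
So GorB is not produced.
With repressor GixK bound, *kulG* is not transcribed.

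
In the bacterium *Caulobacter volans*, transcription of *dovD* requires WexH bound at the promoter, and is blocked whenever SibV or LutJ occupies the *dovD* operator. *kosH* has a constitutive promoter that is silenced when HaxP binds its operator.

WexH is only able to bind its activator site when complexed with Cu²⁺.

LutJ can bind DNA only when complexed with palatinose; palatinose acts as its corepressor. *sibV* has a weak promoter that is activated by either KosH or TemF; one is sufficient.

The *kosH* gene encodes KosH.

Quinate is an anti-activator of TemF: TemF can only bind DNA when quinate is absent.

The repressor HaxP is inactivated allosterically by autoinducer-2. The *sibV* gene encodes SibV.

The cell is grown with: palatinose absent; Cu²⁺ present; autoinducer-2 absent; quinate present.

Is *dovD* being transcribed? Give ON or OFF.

Autoinducer-2 is absent, so HaxP is active.
With repressor HaxP bound, *kosH* is not transcribed.
So KosH is not produced.
Quinate is present, so TemF is inactive.
No activator is available at the *sibV* promoter, so *sibV* is not transcribed.
So SibV is not produced.
Palatinose is absent, so LutJ is inactive.
Cu²⁺ is present, so WexH is active.
No repressor is bound and WexH is active, so *dovD* is transcribed.

ON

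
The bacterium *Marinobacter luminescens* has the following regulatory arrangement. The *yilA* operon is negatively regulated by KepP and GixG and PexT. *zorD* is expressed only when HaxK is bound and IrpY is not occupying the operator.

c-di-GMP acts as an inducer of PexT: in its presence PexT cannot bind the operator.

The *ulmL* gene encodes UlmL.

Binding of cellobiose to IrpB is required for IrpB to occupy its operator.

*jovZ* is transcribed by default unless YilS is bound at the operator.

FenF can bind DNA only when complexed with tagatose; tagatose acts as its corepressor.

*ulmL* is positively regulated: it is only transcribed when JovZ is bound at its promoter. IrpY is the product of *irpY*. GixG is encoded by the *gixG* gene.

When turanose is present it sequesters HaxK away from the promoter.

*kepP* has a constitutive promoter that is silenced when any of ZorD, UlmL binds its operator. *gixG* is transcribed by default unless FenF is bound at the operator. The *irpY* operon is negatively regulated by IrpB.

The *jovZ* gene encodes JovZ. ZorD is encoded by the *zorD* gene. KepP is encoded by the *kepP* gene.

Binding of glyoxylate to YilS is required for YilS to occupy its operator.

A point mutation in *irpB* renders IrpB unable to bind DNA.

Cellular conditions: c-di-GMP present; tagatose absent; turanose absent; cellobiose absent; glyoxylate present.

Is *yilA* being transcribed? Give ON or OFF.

IrpB is non-functional in this strain, so it has no effect.
With no repressor bound, *irpY* is transcribed.
So IrpY is produced and active.
Turanose is absent, so HaxK is active.
With repressor IrpY bound, *zorD* is not transcribed.
So ZorD is not produced.
Glyoxylate is present, so YilS is active.
With repressor YilS bound, *jovZ* is not transcribed.
So JovZ is not produced.
Required activator JovZ is absent, so *ulmL* is not transcribed.
So UlmL is not produced.
With no repressor bound, *kepP* is transcribed.
So KepP is produced and active.
Tagatose is absent, so FenF is inactive.
With no repressor bound, *gixG* is transcribed.
So GixG is produced and active.
c-di-GMP is present, so PexT is inactive.
With repressor KepP bound, *yilA* is not transcribed.

OFF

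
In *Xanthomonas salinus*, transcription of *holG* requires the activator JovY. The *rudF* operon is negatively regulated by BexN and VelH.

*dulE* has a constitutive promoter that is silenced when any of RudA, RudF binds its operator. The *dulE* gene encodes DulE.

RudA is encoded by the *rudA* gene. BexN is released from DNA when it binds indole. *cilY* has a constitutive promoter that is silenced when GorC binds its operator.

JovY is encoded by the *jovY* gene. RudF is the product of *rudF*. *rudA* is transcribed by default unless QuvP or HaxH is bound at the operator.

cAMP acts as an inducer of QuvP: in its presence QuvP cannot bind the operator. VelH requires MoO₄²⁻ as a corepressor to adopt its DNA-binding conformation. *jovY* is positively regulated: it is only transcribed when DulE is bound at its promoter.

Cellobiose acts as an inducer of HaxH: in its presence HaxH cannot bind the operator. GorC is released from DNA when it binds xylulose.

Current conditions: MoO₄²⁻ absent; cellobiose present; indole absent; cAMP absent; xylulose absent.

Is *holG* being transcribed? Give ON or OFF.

cAMP is absent, so QuvP is active.
Cellobiose is present, so HaxH is inactive.
With repressor QuvP bound, *rudA* is not transcribed.
So RudA is not produced.
Indole is absent, so BexN is active.
MoO₄²⁻ is absent, so VelH is inactive.
With repressor BexN bound, *rudF* is not transcribed.
So RudF is not produced.
With no repressor bound, *dulE* is transcribed.
So DulE is produced and active.
No repressor is bound and DulE is active, so *jovY* is transcribed.
So JovY is produced and active.
No repressor is bound and JovY is active, so *holG* is transcribed.

ON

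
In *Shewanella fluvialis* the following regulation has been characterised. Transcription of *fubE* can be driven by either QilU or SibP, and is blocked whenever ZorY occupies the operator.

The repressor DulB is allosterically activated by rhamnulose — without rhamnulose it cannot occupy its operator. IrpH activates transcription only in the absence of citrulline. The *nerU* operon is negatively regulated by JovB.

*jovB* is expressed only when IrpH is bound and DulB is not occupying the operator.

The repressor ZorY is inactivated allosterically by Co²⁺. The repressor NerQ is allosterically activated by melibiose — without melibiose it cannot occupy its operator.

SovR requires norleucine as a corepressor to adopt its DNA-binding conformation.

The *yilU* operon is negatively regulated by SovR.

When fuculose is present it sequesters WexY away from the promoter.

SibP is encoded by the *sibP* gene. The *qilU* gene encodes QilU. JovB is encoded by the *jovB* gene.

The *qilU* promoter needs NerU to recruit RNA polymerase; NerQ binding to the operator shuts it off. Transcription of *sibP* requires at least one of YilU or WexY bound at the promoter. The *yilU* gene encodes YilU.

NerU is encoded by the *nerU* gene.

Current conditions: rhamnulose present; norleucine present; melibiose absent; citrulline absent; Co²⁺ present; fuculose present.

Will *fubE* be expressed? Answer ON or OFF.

Co²⁺ is present, so ZorY is inactive.
Melibiose is absent, so NerQ is inactive.
Rhamnulose is present, so DulB is active.
Citrulline is absent, so IrpH is active.
With repressor DulB bound, *jovB* is not transcribed.
So JovB is not produced.
With no repressor bound, *nerU* is transcribed.
So NerU is produced and active.
No repressor is bound and NerU is active, so *qilU* is transcribed.
So QilU is produced and active.
Norleucine is present, so SovR is active.
With repressor SovR bound, *yilU* is not transcribed.
So YilU is not produced.
Fuculose is present, so WexY is inactive.
No activator is available at the *sibP* promoter, so *sibP* is not transcribed.
So SibP is not produced.
Activator QilU is present, so *fubE* is transcribed.

ON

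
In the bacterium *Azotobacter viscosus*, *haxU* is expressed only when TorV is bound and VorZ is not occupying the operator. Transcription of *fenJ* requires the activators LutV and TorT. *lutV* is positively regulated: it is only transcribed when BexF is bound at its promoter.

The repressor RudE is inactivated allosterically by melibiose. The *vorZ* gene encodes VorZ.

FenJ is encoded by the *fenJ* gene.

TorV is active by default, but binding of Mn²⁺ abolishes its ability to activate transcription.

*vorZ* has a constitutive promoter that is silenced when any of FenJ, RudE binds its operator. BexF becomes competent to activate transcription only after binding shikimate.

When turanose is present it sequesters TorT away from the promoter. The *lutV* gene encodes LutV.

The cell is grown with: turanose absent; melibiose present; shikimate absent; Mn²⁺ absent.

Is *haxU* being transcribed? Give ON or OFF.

OFF

Mn²⁺ is absent, so TorV is active.
Shikimate is absent, so BexF is inactive.
Required activator BexF is absent, so *lutV* is not transcribed.
So LutV is not produced.
Turanose is absent, so TorT is active.
Required activator LutV is absent, so *fenJ* is not transcribed.
So FenJ is not produced.
Melibiose is present, so RudE is inactive.
With no repressor bound, *vorZ* is transcribed.
So VorZ is produced and active.
With repressor VorZ bound, *haxU* is not transcribed.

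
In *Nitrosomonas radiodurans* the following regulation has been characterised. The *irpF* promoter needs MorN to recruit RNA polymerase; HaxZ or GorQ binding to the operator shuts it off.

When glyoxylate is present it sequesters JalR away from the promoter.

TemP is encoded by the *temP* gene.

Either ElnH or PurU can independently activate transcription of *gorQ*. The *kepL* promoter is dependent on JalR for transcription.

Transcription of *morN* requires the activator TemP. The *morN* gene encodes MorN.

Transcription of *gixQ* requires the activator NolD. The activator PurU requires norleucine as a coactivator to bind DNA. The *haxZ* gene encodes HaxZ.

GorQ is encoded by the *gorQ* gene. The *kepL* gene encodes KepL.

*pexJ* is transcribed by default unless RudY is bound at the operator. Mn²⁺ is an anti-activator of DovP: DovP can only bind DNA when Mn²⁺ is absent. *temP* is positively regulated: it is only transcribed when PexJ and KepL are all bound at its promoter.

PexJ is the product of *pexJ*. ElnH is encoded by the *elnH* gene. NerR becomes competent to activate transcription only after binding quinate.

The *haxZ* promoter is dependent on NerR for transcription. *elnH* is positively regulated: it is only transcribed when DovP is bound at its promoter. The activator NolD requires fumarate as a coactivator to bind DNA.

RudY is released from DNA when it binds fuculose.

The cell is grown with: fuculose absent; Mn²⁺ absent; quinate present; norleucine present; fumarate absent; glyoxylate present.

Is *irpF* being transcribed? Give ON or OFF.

Quinate is present, so NerR is active.
No repressor is bound and NerR is active, so *haxZ* is transcribed.
So HaxZ is produced and active.
Mn²⁺ is absent, so DovP is active.
No repressor is bound and DovP is active, so *elnH* is transcribed.
So ElnH is produced and active.
Norleucine is present, so PurU is active.
Activator ElnH is present, so *gorQ* is transcribed.
So GorQ is produced and active.
Fuculose is absent, so RudY is active.
With repressor RudY bound, *pexJ* is not transcribed.
So PexJ is not produced.
Glyoxylate is present, so JalR is inactive.
Required activator JalR is absent, so *kepL* is not transcribed.
So KepL is not produced.
Required activator PexJ is absent, so *temP* is not transcribed.
So TemP is not produced.
Required activator TemP is absent, so *morN* is not transcribed.
So MorN is not produced.
With repressor HaxZ bound, *irpF* is not transcribed.

OFF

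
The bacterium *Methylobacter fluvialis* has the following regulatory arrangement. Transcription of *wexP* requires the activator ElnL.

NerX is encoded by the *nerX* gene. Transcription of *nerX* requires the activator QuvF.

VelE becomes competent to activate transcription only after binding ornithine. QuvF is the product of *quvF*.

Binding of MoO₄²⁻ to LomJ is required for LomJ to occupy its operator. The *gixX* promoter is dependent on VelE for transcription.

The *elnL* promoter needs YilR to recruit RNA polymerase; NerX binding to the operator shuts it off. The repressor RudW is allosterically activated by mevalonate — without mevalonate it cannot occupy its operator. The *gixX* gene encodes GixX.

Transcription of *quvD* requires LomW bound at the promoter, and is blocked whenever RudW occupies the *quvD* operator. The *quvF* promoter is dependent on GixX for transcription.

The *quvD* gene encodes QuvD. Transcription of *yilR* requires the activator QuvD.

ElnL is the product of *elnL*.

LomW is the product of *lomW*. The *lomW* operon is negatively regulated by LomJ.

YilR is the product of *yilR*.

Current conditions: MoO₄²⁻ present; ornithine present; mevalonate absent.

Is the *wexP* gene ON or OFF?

OFF

MoO₄²⁻ is present, so LomJ is active.
With repressor LomJ bound, *lomW* is not transcribed.
So LomW is not produced.
Mevalonate is absent, so RudW is inactive.
Required activator LomW is absent, so *quvD* is not transcribed.
So QuvD is not produced.
Required activator QuvD is absent, so *yilR* is not transcribed.
So YilR is not produced.
Ornithine is present, so VelE is active.
No repressor is bound and VelE is active, so *gixX* is transcribed.
So GixX is produced and active.
No repressor is bound and GixX is active, so *quvF* is transcribed.
So QuvF is produced and active.
No repressor is bound and QuvF is active, so *nerX* is transcribed.
So NerX is produced and active.
With repressor NerX bound, *elnL* is not transcribed.
So ElnL is not produced.
Required activator ElnL is absent, so *wexP* is not transcribed.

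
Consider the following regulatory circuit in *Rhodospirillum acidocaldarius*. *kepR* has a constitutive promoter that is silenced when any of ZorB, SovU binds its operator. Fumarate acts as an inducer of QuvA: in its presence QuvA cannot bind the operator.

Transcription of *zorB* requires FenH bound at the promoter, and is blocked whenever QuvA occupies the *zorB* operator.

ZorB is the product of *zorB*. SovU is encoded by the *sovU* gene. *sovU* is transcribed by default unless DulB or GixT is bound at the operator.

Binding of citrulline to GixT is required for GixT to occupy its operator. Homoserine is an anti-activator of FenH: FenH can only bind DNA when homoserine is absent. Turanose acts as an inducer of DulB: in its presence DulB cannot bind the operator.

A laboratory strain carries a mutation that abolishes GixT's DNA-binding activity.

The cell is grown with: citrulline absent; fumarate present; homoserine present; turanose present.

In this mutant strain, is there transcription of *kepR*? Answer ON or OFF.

Homoserine is present, so FenH is inactive.
Fumarate is present, so QuvA is inactive.
Required activator FenH is absent, so *zorB* is not transcribed.
So ZorB is not produced.
Turanose is present, so DulB is inactive.
GixT is non-functional in this strain, so it has no effect.
With no repressor bound, *sovU* is transcribed.
So SovU is produced and active.
With repressor SovU bound, *kepR* is not transcribed.

OFF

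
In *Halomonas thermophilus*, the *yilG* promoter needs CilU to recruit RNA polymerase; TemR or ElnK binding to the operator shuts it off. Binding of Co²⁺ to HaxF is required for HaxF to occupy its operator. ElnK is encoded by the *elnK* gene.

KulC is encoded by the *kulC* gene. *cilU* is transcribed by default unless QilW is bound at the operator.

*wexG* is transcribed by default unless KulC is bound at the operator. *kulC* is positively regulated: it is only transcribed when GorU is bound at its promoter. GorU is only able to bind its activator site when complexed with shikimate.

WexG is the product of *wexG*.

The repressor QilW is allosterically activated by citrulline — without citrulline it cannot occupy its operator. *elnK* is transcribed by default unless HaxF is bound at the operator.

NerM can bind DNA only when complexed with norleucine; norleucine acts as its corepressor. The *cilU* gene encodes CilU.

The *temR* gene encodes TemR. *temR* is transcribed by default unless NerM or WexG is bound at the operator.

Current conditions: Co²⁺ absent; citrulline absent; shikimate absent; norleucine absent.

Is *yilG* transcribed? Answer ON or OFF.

Norleucine is absent, so NerM is inactive.
Shikimate is absent, so GorU is inactive.
Required activator GorU is absent, so *kulC* is not transcribed.
So KulC is not produced.
With no repressor bound, *wexG* is transcribed.
So WexG is produced and active.
With repressor WexG bound, *temR* is not transcribed.
So TemR is not produced.
Citrulline is absent, so QilW is inactive.
With no repressor bound, *cilU* is transcribed.
So CilU is produced and active.
Co²⁺ is absent, so HaxF is inactive.
With no repressor bound, *elnK* is transcribed.
So ElnK is produced and active.
With repressor ElnK bound, *yilG* is not transcribed.

OFF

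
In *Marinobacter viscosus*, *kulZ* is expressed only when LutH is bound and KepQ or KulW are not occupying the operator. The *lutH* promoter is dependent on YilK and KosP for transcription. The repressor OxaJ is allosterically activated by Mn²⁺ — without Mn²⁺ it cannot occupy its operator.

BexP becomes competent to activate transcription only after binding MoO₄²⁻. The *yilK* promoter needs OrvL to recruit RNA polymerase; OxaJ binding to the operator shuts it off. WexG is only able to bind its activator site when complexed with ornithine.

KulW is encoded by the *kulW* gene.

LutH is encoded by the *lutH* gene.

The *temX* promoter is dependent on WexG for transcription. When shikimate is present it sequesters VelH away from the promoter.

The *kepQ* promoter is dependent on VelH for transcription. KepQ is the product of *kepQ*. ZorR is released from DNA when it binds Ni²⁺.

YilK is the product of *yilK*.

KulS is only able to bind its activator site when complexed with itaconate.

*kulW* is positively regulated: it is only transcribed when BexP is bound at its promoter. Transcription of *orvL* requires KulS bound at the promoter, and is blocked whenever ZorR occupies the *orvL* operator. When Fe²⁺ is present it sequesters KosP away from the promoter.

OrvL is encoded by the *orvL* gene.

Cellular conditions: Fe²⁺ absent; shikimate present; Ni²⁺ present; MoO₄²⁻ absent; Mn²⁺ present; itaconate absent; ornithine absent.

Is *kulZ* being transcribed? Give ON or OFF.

OFF

Shikimate is present, so VelH is inactive.
Required activator VelH is absent, so *kepQ* is not transcribed.
So KepQ is not produced.
Ni²⁺ is present, so ZorR is inactive.
Itaconate is absent, so KulS is inactive.
Required activator KulS is absent, so *orvL* is not transcribed.
So OrvL is not produced.
Mn²⁺ is present, so OxaJ is active.
With repressor OxaJ bound, *yilK* is not transcribed.
So YilK is not produced.
Fe²⁺ is absent, so KosP is active.
Required activator YilK is absent, so *lutH* is not transcribed.
So LutH is not produced.
MoO₄²⁻ is absent, so BexP is inactive.
Required activator BexP is absent, so *kulW* is not transcribed.
So KulW is not produced.
Required activator LutH is absent, so *kulZ* is not transcribed.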